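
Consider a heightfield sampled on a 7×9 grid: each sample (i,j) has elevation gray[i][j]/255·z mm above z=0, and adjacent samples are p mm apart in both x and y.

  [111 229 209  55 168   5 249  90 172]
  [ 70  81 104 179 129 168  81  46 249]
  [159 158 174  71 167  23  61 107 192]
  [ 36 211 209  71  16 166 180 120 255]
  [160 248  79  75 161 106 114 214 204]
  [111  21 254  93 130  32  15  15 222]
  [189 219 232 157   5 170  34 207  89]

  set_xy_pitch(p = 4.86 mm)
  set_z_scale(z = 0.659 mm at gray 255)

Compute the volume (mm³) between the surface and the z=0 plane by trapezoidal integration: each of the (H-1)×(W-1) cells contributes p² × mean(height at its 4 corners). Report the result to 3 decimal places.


height_mm = gray/255 × 0.659; cell vol = 4.86² × mean(4 corners)
unit = 4.86² × 0.659 / (4×255) = 0.0152601 mm³ per gray-sum
row 0: Σ corner-gray over 8 cells = 4188  → 63.9094
row 1: Σ corner-gray over 8 cells = 3768  → 57.5001
row 2: Σ corner-gray over 8 cells = 4110  → 62.7191
row 3: Σ corner-gray over 8 cells = 4595  → 70.1202
row 4: Σ corner-gray over 8 cells = 3811  → 58.1563
row 5: Σ corner-gray over 8 cells = 3779  → 57.6680
Σ rows: total corner-gray = 24251  → 370.0730 mm³

370.073


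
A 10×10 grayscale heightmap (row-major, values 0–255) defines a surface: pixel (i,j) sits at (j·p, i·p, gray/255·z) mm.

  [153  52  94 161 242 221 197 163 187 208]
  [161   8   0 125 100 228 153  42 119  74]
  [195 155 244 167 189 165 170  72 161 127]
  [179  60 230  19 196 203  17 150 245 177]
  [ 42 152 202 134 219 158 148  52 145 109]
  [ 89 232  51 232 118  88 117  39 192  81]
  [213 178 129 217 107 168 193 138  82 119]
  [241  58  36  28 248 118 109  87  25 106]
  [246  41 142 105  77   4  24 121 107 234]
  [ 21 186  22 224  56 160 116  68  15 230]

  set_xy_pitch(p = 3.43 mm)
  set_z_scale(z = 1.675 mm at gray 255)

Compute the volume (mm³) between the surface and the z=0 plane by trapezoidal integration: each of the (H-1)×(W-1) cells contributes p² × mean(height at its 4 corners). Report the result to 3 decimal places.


height_mm = gray/255 × 1.675; cell vol = 3.43² × mean(4 corners)
unit = 3.43² × 1.675 / (4×255) = 0.0193198 mm³ per gray-sum
row 0: Σ corner-gray over 9 cells = 4780  → 92.3487
row 1: Σ corner-gray over 9 cells = 4753  → 91.8271
row 2: Σ corner-gray over 9 cells = 5564  → 107.4954
row 3: Σ corner-gray over 9 cells = 5167  → 99.8255
row 4: Σ corner-gray over 9 cells = 4879  → 94.2614
row 5: Σ corner-gray over 9 cells = 5064  → 97.8355
row 6: Σ corner-gray over 9 cells = 4521  → 87.3449
row 7: Σ corner-gray over 9 cells = 3487  → 67.3682
row 8: Σ corner-gray over 9 cells = 3667  → 70.8457
Σ rows: total corner-gray = 41882  → 809.1523 mm³

809.152


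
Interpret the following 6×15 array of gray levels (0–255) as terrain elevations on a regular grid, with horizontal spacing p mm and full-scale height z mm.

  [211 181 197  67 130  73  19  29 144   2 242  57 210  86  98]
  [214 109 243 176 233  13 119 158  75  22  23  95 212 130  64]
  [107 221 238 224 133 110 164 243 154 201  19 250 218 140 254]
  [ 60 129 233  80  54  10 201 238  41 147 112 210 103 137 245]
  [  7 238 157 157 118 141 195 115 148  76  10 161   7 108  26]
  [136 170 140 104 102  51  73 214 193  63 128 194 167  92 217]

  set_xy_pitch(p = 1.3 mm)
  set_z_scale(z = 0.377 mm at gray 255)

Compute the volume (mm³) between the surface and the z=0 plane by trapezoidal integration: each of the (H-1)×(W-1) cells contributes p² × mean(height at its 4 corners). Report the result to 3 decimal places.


23.654

height_mm = gray/255 × 0.377; cell vol = 1.3² × mean(4 corners)
unit = 1.3² × 0.377 / (4×255) = 0.000624637 mm³ per gray-sum
row 0: Σ corner-gray over 14 cells = 6677  → 4.1707
row 1: Σ corner-gray over 14 cells = 8485  → 5.3000
row 2: Σ corner-gray over 14 cells = 8686  → 5.4256
row 3: Σ corner-gray over 14 cells = 6990  → 4.3662
row 4: Σ corner-gray over 14 cells = 7030  → 4.3912
Σ rows: total corner-gray = 37868  → 23.6538 mm³


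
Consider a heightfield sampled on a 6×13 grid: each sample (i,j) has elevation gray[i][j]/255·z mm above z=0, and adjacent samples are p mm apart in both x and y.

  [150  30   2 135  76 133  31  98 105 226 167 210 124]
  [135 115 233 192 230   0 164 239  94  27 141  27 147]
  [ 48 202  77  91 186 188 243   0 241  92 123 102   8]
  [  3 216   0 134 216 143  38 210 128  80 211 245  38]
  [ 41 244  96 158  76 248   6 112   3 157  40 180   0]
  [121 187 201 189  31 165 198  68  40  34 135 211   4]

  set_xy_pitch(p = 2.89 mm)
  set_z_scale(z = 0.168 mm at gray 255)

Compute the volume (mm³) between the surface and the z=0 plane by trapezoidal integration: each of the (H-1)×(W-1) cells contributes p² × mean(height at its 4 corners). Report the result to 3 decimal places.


height_mm = gray/255 × 0.168; cell vol = 2.89² × mean(4 corners)
unit = 2.89² × 0.168 / (4×255) = 0.00137564 mm³ per gray-sum
row 0: Σ corner-gray over 12 cells = 5906  → 8.1245
row 1: Σ corner-gray over 12 cells = 6352  → 8.7381
row 2: Σ corner-gray over 12 cells = 6429  → 8.8440
row 3: Σ corner-gray over 12 cells = 5964  → 8.2043
row 4: Σ corner-gray over 12 cells = 5724  → 7.8742
Σ rows: total corner-gray = 30375  → 41.7851 mm³

41.785


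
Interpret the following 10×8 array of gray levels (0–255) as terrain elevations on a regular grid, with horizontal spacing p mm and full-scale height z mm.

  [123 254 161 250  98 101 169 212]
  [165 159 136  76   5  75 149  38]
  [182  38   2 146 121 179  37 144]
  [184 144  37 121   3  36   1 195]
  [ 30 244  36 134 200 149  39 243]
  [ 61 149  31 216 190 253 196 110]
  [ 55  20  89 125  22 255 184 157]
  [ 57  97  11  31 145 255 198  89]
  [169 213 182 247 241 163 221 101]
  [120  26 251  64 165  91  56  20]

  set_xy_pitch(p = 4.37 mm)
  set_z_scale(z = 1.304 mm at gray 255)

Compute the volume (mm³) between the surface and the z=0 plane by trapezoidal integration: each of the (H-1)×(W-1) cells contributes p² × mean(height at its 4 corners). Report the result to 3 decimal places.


height_mm = gray/255 × 1.304; cell vol = 4.37² × mean(4 corners)
unit = 4.37² × 1.304 / (4×255) = 0.0244141 mm³ per gray-sum
row 0: Σ corner-gray over 7 cells = 3804  → 92.8711
row 1: Σ corner-gray over 7 cells = 2775  → 67.7491
row 2: Σ corner-gray over 7 cells = 2435  → 59.4483
row 3: Σ corner-gray over 7 cells = 2940  → 71.7774
row 4: Σ corner-gray over 7 cells = 4118  → 100.5372
row 5: Σ corner-gray over 7 cells = 3843  → 93.8233
row 6: Σ corner-gray over 7 cells = 3222  → 78.6622
row 7: Σ corner-gray over 7 cells = 4424  → 108.0079
row 8: Σ corner-gray over 7 cells = 4250  → 103.7598
Σ rows: total corner-gray = 31811  → 776.6362 mm³

776.636


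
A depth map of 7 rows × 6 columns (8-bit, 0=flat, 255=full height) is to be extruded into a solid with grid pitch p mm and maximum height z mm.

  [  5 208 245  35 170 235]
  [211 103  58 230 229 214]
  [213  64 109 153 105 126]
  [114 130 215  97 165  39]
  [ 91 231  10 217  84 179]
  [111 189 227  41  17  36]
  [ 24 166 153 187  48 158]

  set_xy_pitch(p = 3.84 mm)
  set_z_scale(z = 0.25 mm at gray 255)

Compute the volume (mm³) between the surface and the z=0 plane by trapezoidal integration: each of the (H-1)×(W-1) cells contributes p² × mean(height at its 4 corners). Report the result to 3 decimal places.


height_mm = gray/255 × 0.25; cell vol = 3.84² × mean(4 corners)
unit = 3.84² × 0.25 / (4×255) = 0.00361412 mm³ per gray-sum
row 0: Σ corner-gray over 5 cells = 3221  → 11.6411
row 1: Σ corner-gray over 5 cells = 2866  → 10.3581
row 2: Σ corner-gray over 5 cells = 2568  → 9.2811
row 3: Σ corner-gray over 5 cells = 2721  → 9.8340
row 4: Σ corner-gray over 5 cells = 2449  → 8.8510
row 5: Σ corner-gray over 5 cells = 2385  → 8.6197
Σ rows: total corner-gray = 16210  → 58.5848 mm³

58.585


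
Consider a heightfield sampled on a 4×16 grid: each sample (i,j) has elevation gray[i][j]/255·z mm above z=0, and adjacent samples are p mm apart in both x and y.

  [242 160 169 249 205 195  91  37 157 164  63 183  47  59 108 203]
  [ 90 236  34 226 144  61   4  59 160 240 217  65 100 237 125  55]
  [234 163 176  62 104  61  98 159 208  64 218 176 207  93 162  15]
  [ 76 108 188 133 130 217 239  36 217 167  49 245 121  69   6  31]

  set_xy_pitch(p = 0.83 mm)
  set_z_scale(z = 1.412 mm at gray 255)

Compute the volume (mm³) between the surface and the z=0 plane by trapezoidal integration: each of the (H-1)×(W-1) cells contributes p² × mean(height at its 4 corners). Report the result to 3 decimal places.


23.269

height_mm = gray/255 × 1.412; cell vol = 0.83² × mean(4 corners)
unit = 0.83² × 1.412 / (4×255) = 0.000953654 mm³ per gray-sum
row 0: Σ corner-gray over 15 cells = 8180  → 7.8009
row 1: Σ corner-gray over 15 cells = 8112  → 7.7360
row 2: Σ corner-gray over 15 cells = 8108  → 7.7322
Σ rows: total corner-gray = 24400  → 23.2692 mm³


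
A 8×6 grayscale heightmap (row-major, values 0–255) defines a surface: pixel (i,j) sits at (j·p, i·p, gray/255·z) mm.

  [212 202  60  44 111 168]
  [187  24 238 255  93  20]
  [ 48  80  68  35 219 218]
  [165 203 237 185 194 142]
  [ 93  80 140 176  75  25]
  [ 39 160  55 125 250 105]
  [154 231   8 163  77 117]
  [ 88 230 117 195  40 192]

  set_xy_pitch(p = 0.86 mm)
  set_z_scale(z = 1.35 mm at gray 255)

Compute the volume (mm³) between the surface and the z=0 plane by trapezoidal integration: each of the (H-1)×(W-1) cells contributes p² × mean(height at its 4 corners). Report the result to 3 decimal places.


18.372

height_mm = gray/255 × 1.35; cell vol = 0.86² × mean(4 corners)
unit = 0.86² × 1.35 / (4×255) = 0.000978882 mm³ per gray-sum
row 0: Σ corner-gray over 5 cells = 2641  → 2.5852
row 1: Σ corner-gray over 5 cells = 2497  → 2.4443
row 2: Σ corner-gray over 5 cells = 3015  → 2.9513
row 3: Σ corner-gray over 5 cells = 3005  → 2.9415
row 4: Σ corner-gray over 5 cells = 2384  → 2.3337
row 5: Σ corner-gray over 5 cells = 2553  → 2.4991
row 6: Σ corner-gray over 5 cells = 2673  → 2.6166
Σ rows: total corner-gray = 18768  → 18.3717 mm³


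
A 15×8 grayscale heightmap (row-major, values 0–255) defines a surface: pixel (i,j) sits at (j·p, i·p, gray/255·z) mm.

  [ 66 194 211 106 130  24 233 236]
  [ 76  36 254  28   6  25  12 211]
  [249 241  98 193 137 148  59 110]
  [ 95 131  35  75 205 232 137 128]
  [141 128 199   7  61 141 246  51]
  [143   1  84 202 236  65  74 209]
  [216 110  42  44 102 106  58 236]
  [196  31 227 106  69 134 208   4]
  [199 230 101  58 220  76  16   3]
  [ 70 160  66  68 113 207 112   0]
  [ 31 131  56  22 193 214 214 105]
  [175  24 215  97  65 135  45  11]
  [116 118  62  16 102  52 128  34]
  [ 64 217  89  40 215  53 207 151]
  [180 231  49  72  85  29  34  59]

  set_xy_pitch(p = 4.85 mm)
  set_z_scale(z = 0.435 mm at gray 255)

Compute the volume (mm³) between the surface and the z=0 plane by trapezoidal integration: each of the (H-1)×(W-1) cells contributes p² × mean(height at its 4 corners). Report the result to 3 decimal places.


450.070

height_mm = gray/255 × 0.435; cell vol = 4.85² × mean(4 corners)
unit = 4.85² × 0.435 / (4×255) = 0.0100317 mm³ per gray-sum
row 0: Σ corner-gray over 7 cells = 3107  → 31.1684
row 1: Σ corner-gray over 7 cells = 3120  → 31.2988
row 2: Σ corner-gray over 7 cells = 3964  → 39.7655
row 3: Σ corner-gray over 7 cells = 3609  → 36.2042
row 4: Σ corner-gray over 7 cells = 3432  → 34.4286
row 5: Σ corner-gray over 7 cells = 3052  → 30.6166
row 6: Σ corner-gray over 7 cells = 3126  → 31.3590
row 7: Σ corner-gray over 7 cells = 3354  → 33.6462
row 8: Σ corner-gray over 7 cells = 3126  → 31.3590
row 9: Σ corner-gray over 7 cells = 3318  → 33.2850
row 10: Σ corner-gray over 7 cells = 3144  → 31.5395
row 11: Σ corner-gray over 7 cells = 2454  → 24.6177
row 12: Σ corner-gray over 7 cells = 2963  → 29.7238
row 13: Σ corner-gray over 7 cells = 3096  → 31.0580
Σ rows: total corner-gray = 44865  → 450.0702 mm³


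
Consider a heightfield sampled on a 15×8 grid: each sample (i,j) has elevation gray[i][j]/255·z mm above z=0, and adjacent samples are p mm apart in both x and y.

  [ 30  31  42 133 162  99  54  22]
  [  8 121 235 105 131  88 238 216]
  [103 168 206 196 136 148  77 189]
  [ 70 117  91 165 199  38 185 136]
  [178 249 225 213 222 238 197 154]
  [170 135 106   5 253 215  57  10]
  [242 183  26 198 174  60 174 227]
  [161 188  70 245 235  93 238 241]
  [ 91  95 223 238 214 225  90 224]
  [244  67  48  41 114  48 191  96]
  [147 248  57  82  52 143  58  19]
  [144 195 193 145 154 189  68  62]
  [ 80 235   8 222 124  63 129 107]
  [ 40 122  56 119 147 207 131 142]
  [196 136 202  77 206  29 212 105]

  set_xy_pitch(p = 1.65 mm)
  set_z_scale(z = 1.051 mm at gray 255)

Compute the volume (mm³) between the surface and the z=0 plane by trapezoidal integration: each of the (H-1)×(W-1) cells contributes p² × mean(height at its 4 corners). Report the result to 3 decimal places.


height_mm = gray/255 × 1.051; cell vol = 1.65² × mean(4 corners)
unit = 1.65² × 1.051 / (4×255) = 0.00280524 mm³ per gray-sum
row 0: Σ corner-gray over 7 cells = 3154  → 8.8477
row 1: Σ corner-gray over 7 cells = 4214  → 11.8213
row 2: Σ corner-gray over 7 cells = 3950  → 11.0807
row 3: Σ corner-gray over 7 cells = 4816  → 13.5100
row 4: Σ corner-gray over 7 cells = 4742  → 13.3025
row 5: Σ corner-gray over 7 cells = 3821  → 10.7188
row 6: Σ corner-gray over 7 cells = 4639  → 13.0135
row 7: Σ corner-gray over 7 cells = 5025  → 14.0963
row 8: Σ corner-gray over 7 cells = 3843  → 10.7805
row 9: Σ corner-gray over 7 cells = 2804  → 7.8659
row 10: Σ corner-gray over 7 cells = 3540  → 9.9306
row 11: Σ corner-gray over 7 cells = 3843  → 10.7805
row 12: Σ corner-gray over 7 cells = 3495  → 9.8043
row 13: Σ corner-gray over 7 cells = 3771  → 10.5786
Σ rows: total corner-gray = 55657  → 156.1314 mm³

156.131


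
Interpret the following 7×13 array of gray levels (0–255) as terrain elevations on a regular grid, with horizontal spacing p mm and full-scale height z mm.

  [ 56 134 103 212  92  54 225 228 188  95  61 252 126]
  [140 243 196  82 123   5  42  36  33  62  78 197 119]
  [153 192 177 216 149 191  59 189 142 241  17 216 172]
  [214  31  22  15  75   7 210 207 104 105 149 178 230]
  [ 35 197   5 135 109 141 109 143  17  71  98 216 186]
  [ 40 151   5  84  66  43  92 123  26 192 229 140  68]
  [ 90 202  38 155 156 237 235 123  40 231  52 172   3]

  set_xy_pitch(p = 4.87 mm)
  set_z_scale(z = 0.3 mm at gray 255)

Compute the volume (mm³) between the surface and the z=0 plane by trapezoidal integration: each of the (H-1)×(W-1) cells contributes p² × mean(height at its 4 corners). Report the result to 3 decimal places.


244.724

height_mm = gray/255 × 0.3; cell vol = 4.87² × mean(4 corners)
unit = 4.87² × 0.3 / (4×255) = 0.00697556 mm³ per gray-sum
row 0: Σ corner-gray over 12 cells = 5923  → 41.3162
row 1: Σ corner-gray over 12 cells = 6356  → 44.3367
row 2: Σ corner-gray over 12 cells = 6553  → 45.7108
row 3: Σ corner-gray over 12 cells = 5353  → 37.3402
row 4: Σ corner-gray over 12 cells = 5113  → 35.6660
row 5: Σ corner-gray over 12 cells = 5785  → 40.3536
Σ rows: total corner-gray = 35083  → 244.7235 mm³


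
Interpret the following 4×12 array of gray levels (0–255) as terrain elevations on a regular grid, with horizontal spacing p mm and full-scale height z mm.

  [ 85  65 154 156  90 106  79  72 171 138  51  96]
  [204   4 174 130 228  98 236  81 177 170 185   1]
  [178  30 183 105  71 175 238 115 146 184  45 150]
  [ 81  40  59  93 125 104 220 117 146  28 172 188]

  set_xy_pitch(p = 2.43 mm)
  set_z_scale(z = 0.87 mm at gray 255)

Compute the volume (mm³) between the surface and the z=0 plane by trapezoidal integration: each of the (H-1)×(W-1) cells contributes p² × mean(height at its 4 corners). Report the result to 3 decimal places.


height_mm = gray/255 × 0.87; cell vol = 2.43² × mean(4 corners)
unit = 2.43² × 0.87 / (4×255) = 0.00503653 mm³ per gray-sum
row 0: Σ corner-gray over 11 cells = 5516  → 27.7815
row 1: Σ corner-gray over 11 cells = 6083  → 30.6372
row 2: Σ corner-gray over 11 cells = 5389  → 27.1419
Σ rows: total corner-gray = 16988  → 85.5606 mm³

85.561


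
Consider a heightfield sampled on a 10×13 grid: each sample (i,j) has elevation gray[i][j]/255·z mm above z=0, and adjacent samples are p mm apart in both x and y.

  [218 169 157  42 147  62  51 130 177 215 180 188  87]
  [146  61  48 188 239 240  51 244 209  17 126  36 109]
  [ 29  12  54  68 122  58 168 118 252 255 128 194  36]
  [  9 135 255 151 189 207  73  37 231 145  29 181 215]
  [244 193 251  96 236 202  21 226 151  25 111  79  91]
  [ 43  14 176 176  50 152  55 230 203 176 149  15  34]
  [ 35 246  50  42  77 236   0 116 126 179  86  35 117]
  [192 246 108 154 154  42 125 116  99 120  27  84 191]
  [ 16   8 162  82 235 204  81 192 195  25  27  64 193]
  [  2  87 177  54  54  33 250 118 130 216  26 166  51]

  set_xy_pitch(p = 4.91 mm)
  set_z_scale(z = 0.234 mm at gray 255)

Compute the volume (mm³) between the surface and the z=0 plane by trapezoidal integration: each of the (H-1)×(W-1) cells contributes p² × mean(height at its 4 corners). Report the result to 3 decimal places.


height_mm = gray/255 × 0.234; cell vol = 4.91² × mean(4 corners)
unit = 4.91² × 0.234 / (4×255) = 0.00553068 mm³ per gray-sum
row 0: Σ corner-gray over 12 cells = 6514  → 36.0269
row 1: Σ corner-gray over 12 cells = 6096  → 33.7150
row 2: Σ corner-gray over 12 cells = 6413  → 35.4683
row 3: Σ corner-gray over 12 cells = 7007  → 38.7535
row 4: Σ corner-gray over 12 cells = 6386  → 35.3189
row 5: Σ corner-gray over 12 cells = 5407  → 29.9044
row 6: Σ corner-gray over 12 cells = 5471  → 30.2584
row 7: Σ corner-gray over 12 cells = 5692  → 31.4806
row 8: Σ corner-gray over 12 cells = 5434  → 30.0537
Σ rows: total corner-gray = 54420  → 300.9797 mm³

300.980


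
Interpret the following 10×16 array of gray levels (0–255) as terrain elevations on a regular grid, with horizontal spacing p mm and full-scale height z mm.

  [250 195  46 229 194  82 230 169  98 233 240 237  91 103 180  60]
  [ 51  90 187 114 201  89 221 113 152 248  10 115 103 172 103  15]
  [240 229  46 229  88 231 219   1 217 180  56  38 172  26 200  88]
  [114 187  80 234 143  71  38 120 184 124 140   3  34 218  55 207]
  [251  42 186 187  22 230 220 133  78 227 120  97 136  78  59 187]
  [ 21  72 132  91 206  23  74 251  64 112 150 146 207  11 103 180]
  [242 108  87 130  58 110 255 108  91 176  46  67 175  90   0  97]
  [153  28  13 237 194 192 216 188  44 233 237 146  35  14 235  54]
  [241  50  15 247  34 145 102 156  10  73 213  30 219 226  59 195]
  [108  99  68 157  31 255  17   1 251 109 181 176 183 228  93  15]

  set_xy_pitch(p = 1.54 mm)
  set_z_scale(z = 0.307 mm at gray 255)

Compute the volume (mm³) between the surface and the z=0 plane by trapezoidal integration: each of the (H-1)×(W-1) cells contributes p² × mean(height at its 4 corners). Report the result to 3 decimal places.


height_mm = gray/255 × 0.307; cell vol = 1.54² × mean(4 corners)
unit = 1.54² × 0.307 / (4×255) = 0.000713805 mm³ per gray-sum
row 0: Σ corner-gray over 15 cells = 8866  → 6.3286
row 1: Σ corner-gray over 15 cells = 8094  → 5.7775
row 2: Σ corner-gray over 15 cells = 7775  → 5.5498
row 3: Σ corner-gray over 15 cells = 7651  → 5.4613
row 4: Σ corner-gray over 15 cells = 7553  → 5.3914
row 5: Σ corner-gray over 15 cells = 6826  → 4.8724
row 6: Σ corner-gray over 15 cells = 7572  → 5.4049
row 7: Σ corner-gray over 15 cells = 7825  → 5.5855
row 8: Σ corner-gray over 15 cells = 7415  → 5.2929
Σ rows: total corner-gray = 69577  → 49.6644 mm³

49.664


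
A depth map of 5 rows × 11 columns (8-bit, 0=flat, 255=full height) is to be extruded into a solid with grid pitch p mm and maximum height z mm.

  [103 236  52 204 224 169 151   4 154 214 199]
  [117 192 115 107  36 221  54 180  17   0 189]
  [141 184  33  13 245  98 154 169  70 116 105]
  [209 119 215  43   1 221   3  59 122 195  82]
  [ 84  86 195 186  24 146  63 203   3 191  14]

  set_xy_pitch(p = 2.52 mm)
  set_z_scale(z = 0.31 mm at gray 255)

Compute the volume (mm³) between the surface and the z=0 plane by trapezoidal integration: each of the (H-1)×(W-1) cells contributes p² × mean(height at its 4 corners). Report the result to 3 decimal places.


36.717

height_mm = gray/255 × 0.31; cell vol = 2.52² × mean(4 corners)
unit = 2.52² × 0.31 / (4×255) = 0.00193002 mm³ per gray-sum
row 0: Σ corner-gray over 10 cells = 5268  → 10.1674
row 1: Σ corner-gray over 10 cells = 4560  → 8.8009
row 2: Σ corner-gray over 10 cells = 4657  → 8.9881
row 3: Σ corner-gray over 10 cells = 4539  → 8.7604
Σ rows: total corner-gray = 19024  → 36.7168 mm³


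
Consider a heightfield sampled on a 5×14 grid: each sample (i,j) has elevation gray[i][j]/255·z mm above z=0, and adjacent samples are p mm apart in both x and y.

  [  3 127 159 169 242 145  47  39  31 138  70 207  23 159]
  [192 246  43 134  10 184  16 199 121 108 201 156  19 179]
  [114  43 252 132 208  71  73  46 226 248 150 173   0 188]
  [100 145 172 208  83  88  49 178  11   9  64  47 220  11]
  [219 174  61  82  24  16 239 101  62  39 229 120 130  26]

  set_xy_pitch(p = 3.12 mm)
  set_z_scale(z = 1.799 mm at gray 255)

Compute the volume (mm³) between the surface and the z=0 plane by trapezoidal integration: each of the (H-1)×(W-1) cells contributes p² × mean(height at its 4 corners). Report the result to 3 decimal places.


height_mm = gray/255 × 1.799; cell vol = 3.12² × mean(4 corners)
unit = 3.12² × 1.799 / (4×255) = 0.0171688 mm³ per gray-sum
row 0: Σ corner-gray over 13 cells = 6201  → 106.4638
row 1: Σ corner-gray over 13 cells = 6791  → 116.5934
row 2: Σ corner-gray over 13 cells = 6205  → 106.5325
row 3: Σ corner-gray over 13 cells = 5458  → 93.7074
Σ rows: total corner-gray = 24655  → 423.2970 mm³

423.297


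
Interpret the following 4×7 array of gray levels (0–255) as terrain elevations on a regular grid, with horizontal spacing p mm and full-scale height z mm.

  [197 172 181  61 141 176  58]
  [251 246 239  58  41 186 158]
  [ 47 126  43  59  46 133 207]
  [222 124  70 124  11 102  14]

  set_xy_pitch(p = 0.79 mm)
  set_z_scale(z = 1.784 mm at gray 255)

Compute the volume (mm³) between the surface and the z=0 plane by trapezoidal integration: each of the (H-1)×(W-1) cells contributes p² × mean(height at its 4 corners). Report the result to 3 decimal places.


height_mm = gray/255 × 1.784; cell vol = 0.79² × mean(4 corners)
unit = 0.79² × 1.784 / (4×255) = 0.00109156 mm³ per gray-sum
row 0: Σ corner-gray over 6 cells = 3666  → 4.0017
row 1: Σ corner-gray over 6 cells = 3017  → 3.2932
row 2: Σ corner-gray over 6 cells = 2166  → 2.3643
Σ rows: total corner-gray = 8849  → 9.6592 mm³

9.659


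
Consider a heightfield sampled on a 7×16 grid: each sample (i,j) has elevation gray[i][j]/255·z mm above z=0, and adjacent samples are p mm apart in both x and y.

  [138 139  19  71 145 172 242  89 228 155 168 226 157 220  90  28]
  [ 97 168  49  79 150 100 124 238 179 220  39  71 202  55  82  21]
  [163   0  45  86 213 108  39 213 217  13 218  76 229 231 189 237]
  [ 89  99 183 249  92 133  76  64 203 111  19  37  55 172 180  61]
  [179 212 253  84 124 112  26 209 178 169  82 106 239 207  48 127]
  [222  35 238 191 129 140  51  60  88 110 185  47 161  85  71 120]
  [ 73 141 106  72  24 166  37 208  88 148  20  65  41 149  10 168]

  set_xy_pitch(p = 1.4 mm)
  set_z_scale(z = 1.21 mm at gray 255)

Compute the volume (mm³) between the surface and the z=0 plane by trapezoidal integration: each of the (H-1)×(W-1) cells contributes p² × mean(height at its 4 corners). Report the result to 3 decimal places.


106.059

height_mm = gray/255 × 1.21; cell vol = 1.4² × mean(4 corners)
unit = 1.4² × 1.21 / (4×255) = 0.0023251 mm³ per gray-sum
row 0: Σ corner-gray over 15 cells = 8038  → 18.6891
row 1: Σ corner-gray over 15 cells = 7784  → 18.0986
row 2: Σ corner-gray over 15 cells = 7650  → 17.7870
row 3: Σ corner-gray over 15 cells = 7900  → 18.3683
row 4: Σ corner-gray over 15 cells = 7928  → 18.4334
row 5: Σ corner-gray over 15 cells = 6315  → 14.6830
Σ rows: total corner-gray = 45615  → 106.0593 mm³


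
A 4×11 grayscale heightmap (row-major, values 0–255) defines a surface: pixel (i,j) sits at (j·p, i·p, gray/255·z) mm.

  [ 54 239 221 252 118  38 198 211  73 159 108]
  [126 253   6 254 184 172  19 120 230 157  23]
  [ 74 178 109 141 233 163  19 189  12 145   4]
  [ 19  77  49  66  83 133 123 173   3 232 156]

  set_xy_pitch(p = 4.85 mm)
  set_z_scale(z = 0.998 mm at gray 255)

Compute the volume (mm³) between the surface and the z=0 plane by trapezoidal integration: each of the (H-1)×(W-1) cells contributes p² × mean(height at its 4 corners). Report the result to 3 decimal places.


368.772

height_mm = gray/255 × 0.998; cell vol = 4.85² × mean(4 corners)
unit = 4.85² × 0.998 / (4×255) = 0.0230152 mm³ per gray-sum
row 0: Σ corner-gray over 10 cells = 6119  → 140.8297
row 1: Σ corner-gray over 10 cells = 5395  → 124.1667
row 2: Σ corner-gray over 10 cells = 4509  → 103.7753
Σ rows: total corner-gray = 16023  → 368.7718 mm³


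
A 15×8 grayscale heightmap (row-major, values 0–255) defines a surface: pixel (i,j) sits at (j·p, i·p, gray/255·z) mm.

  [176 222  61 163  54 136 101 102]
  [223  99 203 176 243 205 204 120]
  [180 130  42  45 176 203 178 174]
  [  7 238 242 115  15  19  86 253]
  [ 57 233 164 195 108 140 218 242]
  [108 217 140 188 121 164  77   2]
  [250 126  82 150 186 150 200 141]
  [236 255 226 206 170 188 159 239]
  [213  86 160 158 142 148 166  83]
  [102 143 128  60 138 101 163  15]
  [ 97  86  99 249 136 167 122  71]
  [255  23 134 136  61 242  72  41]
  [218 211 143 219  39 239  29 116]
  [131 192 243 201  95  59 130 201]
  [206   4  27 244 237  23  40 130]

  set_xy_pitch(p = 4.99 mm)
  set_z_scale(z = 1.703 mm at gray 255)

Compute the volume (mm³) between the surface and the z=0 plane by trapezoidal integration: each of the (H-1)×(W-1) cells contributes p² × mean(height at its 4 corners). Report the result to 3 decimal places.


height_mm = gray/255 × 1.703; cell vol = 4.99² × mean(4 corners)
unit = 4.99² × 1.703 / (4×255) = 0.0415734 mm³ per gray-sum
row 0: Σ corner-gray over 7 cells = 4355  → 181.0522
row 1: Σ corner-gray over 7 cells = 4505  → 187.2882
row 2: Σ corner-gray over 7 cells = 3592  → 149.3317
row 3: Σ corner-gray over 7 cells = 4105  → 170.6588
row 4: Σ corner-gray over 7 cells = 4339  → 180.3870
row 5: Σ corner-gray over 7 cells = 4103  → 170.5757
row 6: Σ corner-gray over 7 cells = 5062  → 210.4446
row 7: Σ corner-gray over 7 cells = 4899  → 203.6681
row 8: Σ corner-gray over 7 cells = 3599  → 149.6227
row 9: Σ corner-gray over 7 cells = 3469  → 144.2181
row 10: Σ corner-gray over 7 cells = 3518  → 146.2552
row 11: Σ corner-gray over 7 cells = 3726  → 154.9025
row 12: Σ corner-gray over 7 cells = 4266  → 177.3521
row 13: Σ corner-gray over 7 cells = 3658  → 152.0755
Σ rows: total corner-gray = 57196  → 2377.8323 mm³

2377.832


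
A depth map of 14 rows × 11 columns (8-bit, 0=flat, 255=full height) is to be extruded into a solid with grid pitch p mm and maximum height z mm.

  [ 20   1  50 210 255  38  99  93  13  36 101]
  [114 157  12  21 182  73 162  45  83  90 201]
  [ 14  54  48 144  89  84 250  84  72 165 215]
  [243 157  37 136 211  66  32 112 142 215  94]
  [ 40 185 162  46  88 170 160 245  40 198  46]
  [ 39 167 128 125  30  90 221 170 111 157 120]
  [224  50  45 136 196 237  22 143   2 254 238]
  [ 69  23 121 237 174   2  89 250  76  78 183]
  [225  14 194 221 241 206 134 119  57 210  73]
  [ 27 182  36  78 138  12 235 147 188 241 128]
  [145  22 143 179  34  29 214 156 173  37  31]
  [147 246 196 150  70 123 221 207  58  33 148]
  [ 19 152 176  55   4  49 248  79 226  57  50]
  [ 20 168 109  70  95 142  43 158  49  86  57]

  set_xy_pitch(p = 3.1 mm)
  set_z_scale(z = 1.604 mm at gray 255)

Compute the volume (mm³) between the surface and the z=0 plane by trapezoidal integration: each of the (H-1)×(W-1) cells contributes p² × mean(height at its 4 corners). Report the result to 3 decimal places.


958.990

height_mm = gray/255 × 1.604; cell vol = 3.1² × mean(4 corners)
unit = 3.1² × 1.604 / (4×255) = 0.0151122 mm³ per gray-sum
row 0: Σ corner-gray over 10 cells = 3676  → 55.5524
row 1: Σ corner-gray over 10 cells = 4174  → 63.0783
row 2: Σ corner-gray over 10 cells = 4762  → 71.9643
row 3: Σ corner-gray over 10 cells = 5227  → 78.9914
row 4: Σ corner-gray over 10 cells = 5231  → 79.0519
row 5: Σ corner-gray over 10 cells = 5189  → 78.4172
row 6: Σ corner-gray over 10 cells = 4984  → 75.3192
row 7: Σ corner-gray over 10 cells = 5442  → 82.2406
row 8: Σ corner-gray over 10 cells = 5759  → 87.0311
row 9: Σ corner-gray over 10 cells = 4819  → 72.8257
row 10: Σ corner-gray over 10 cells = 5053  → 76.3619
row 11: Σ corner-gray over 10 cells = 5064  → 76.5282
row 12: Σ corner-gray over 10 cells = 4078  → 61.6275
Σ rows: total corner-gray = 63458  → 958.9897 mm³


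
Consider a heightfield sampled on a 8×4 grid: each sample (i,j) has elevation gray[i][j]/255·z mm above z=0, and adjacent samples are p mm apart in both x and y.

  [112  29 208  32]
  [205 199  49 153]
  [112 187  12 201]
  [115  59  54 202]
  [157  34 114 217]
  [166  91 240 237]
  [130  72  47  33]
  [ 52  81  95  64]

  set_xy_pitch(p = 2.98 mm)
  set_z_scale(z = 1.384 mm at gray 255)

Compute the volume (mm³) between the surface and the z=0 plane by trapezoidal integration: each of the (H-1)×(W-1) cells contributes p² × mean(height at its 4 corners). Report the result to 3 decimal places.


height_mm = gray/255 × 1.384; cell vol = 2.98² × mean(4 corners)
unit = 2.98² × 1.384 / (4×255) = 0.0120495 mm³ per gray-sum
row 0: Σ corner-gray over 3 cells = 1472  → 17.7368
row 1: Σ corner-gray over 3 cells = 1565  → 18.8574
row 2: Σ corner-gray over 3 cells = 1254  → 15.1101
row 3: Σ corner-gray over 3 cells = 1213  → 14.6160
row 4: Σ corner-gray over 3 cells = 1735  → 20.9059
row 5: Σ corner-gray over 3 cells = 1466  → 17.6645
row 6: Σ corner-gray over 3 cells = 869  → 10.4710
Σ rows: total corner-gray = 9574  → 115.3618 mm³

115.362


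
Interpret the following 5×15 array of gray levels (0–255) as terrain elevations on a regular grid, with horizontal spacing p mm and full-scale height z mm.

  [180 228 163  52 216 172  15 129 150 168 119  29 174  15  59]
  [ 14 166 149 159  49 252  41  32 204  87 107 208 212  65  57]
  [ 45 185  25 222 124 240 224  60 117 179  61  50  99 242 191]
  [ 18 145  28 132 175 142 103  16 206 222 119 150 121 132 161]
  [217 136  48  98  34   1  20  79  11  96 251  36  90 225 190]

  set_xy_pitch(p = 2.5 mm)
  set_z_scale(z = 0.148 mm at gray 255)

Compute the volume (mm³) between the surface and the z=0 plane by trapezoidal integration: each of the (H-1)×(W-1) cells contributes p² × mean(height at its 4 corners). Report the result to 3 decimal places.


25.508

height_mm = gray/255 × 0.148; cell vol = 2.5² × mean(4 corners)
unit = 2.5² × 0.148 / (4×255) = 0.000906863 mm³ per gray-sum
row 0: Σ corner-gray over 14 cells = 7032  → 6.3771
row 1: Σ corner-gray over 14 cells = 7425  → 6.7335
row 2: Σ corner-gray over 14 cells = 7453  → 6.7588
row 3: Σ corner-gray over 14 cells = 6218  → 5.6389
Σ rows: total corner-gray = 28128  → 25.5082 mm³


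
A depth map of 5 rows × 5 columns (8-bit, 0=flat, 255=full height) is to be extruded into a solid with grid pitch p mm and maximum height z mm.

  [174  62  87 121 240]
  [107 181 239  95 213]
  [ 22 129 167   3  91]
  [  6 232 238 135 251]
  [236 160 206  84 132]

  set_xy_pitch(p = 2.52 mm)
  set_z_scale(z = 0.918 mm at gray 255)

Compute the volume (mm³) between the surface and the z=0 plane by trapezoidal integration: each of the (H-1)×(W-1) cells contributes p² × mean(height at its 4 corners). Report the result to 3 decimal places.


53.027

height_mm = gray/255 × 0.918; cell vol = 2.52² × mean(4 corners)
unit = 2.52² × 0.918 / (4×255) = 0.00571536 mm³ per gray-sum
row 0: Σ corner-gray over 4 cells = 2304  → 13.1682
row 1: Σ corner-gray over 4 cells = 2061  → 11.7794
row 2: Σ corner-gray over 4 cells = 2178  → 12.4481
row 3: Σ corner-gray over 4 cells = 2735  → 15.6315
Σ rows: total corner-gray = 9278  → 53.0271 mm³


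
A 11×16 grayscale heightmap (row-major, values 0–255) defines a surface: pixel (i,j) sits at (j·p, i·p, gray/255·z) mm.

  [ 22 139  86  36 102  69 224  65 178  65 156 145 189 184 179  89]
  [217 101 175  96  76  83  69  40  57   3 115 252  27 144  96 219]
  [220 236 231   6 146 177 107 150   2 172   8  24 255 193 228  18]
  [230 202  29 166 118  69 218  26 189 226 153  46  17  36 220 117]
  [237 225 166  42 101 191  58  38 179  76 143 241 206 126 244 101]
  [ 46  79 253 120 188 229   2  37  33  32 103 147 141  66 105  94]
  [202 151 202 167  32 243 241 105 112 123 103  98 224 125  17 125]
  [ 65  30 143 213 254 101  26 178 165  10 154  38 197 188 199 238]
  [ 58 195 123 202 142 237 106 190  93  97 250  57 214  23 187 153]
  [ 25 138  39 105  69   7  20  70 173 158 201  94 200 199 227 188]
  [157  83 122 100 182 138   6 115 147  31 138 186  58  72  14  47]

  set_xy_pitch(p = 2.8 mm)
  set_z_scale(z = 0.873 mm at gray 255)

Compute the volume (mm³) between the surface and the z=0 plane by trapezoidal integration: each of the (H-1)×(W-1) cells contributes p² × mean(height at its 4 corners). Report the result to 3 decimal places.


514.525

height_mm = gray/255 × 0.873; cell vol = 2.8² × mean(4 corners)
unit = 2.8² × 0.873 / (4×255) = 0.00671012 mm³ per gray-sum
row 0: Σ corner-gray over 15 cells = 6849  → 45.9576
row 1: Σ corner-gray over 15 cells = 7212  → 48.3934
row 2: Σ corner-gray over 15 cells = 7885  → 52.9093
row 3: Σ corner-gray over 15 cells = 8187  → 54.9357
row 4: Σ corner-gray over 15 cells = 7620  → 51.1311
row 5: Σ corner-gray over 15 cells = 7423  → 49.8092
row 6: Σ corner-gray over 15 cells = 8308  → 55.7477
row 7: Σ corner-gray over 15 cells = 8538  → 57.2910
row 8: Σ corner-gray over 15 cells = 8056  → 54.0567
row 9: Σ corner-gray over 15 cells = 6601  → 44.2935
Σ rows: total corner-gray = 76679  → 514.5251 mm³


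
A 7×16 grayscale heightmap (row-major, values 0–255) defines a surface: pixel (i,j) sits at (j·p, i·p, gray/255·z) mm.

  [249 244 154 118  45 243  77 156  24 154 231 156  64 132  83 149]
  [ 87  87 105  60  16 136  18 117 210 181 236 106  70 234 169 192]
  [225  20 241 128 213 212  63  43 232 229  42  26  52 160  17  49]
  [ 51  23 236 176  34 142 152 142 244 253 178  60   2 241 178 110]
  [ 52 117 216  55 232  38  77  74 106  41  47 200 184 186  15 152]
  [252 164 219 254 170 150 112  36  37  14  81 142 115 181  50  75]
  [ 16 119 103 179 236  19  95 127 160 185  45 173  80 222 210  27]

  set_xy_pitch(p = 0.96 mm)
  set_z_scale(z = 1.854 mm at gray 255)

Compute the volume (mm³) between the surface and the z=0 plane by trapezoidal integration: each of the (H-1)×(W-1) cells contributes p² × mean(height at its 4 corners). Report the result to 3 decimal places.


height_mm = gray/255 × 1.854; cell vol = 0.96² × mean(4 corners)
unit = 0.96² × 1.854 / (4×255) = 0.00167514 mm³ per gray-sum
row 0: Σ corner-gray over 15 cells = 7929  → 13.2822
row 1: Σ corner-gray over 15 cells = 7399  → 12.3944
row 2: Σ corner-gray over 15 cells = 7913  → 13.2554
row 3: Σ corner-gray over 15 cells = 7663  → 12.8366
row 4: Σ corner-gray over 15 cells = 7157  → 11.9890
row 5: Σ corner-gray over 15 cells = 7726  → 12.9422
Σ rows: total corner-gray = 45787  → 76.6998 mm³

76.700


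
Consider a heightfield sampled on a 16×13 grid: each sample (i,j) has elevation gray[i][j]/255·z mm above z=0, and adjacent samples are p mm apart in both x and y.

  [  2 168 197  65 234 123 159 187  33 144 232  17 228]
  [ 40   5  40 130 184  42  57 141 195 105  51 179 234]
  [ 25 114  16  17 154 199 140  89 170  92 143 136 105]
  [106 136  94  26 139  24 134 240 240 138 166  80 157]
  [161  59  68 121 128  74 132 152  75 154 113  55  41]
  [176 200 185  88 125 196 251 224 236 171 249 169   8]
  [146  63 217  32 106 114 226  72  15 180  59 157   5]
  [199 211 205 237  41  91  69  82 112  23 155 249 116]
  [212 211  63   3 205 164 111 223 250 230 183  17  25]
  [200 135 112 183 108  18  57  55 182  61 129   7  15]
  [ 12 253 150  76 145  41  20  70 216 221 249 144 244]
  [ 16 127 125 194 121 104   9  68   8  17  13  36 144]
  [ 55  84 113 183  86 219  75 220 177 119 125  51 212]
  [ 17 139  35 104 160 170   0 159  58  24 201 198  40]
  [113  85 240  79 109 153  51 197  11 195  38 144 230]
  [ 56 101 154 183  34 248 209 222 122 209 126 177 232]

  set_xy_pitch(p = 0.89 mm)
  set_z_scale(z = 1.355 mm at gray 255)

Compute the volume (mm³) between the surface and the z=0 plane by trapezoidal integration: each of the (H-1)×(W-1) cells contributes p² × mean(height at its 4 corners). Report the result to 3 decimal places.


height_mm = gray/255 × 1.355; cell vol = 0.89² × mean(4 corners)
unit = 0.89² × 1.355 / (4×255) = 0.00105225 mm³ per gray-sum
row 0: Σ corner-gray over 12 cells = 5880  → 6.1872
row 1: Σ corner-gray over 12 cells = 5202  → 5.4738
row 2: Σ corner-gray over 12 cells = 5767  → 6.0683
row 3: Σ corner-gray over 12 cells = 5561  → 5.8516
row 4: Σ corner-gray over 12 cells = 6836  → 7.1932
row 5: Σ corner-gray over 12 cells = 7005  → 7.3710
row 6: Σ corner-gray over 12 cells = 5898  → 6.2062
row 7: Σ corner-gray over 12 cells = 6822  → 7.1785
row 8: Σ corner-gray over 12 cells = 5866  → 6.1725
row 9: Σ corner-gray over 12 cells = 5735  → 6.0347
row 10: Σ corner-gray over 12 cells = 5230  → 5.5033
row 11: Σ corner-gray over 12 cells = 4975  → 5.2349
row 12: Σ corner-gray over 12 cells = 5724  → 6.0231
row 13: Σ corner-gray over 12 cells = 5500  → 5.7874
row 14: Σ corner-gray over 12 cells = 6805  → 7.1606
Σ rows: total corner-gray = 88806  → 93.4462 mm³

93.446


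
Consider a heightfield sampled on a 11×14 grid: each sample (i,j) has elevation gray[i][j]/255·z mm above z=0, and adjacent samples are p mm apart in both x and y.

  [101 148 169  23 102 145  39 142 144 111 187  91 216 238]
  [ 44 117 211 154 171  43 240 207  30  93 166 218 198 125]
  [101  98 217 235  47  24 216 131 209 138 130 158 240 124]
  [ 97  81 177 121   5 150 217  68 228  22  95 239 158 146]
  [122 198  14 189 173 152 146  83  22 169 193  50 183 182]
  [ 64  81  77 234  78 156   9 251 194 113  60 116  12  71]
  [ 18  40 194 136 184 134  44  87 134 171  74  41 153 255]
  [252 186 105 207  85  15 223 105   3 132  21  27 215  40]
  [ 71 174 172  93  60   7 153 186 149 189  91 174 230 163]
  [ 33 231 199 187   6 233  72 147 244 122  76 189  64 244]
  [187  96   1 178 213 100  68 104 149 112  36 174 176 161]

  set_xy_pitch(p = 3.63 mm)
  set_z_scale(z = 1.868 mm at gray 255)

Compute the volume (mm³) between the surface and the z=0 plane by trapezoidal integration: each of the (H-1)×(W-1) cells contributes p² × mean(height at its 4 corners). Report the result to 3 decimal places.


height_mm = gray/255 × 1.868; cell vol = 3.63² × mean(4 corners)
unit = 3.63² × 1.868 / (4×255) = 0.0241318 mm³ per gray-sum
row 0: Σ corner-gray over 13 cells = 7238  → 174.6661
row 1: Σ corner-gray over 13 cells = 7776  → 187.6490
row 2: Σ corner-gray over 13 cells = 7276  → 175.5831
row 3: Σ corner-gray over 13 cells = 6813  → 164.4100
row 4: Σ corner-gray over 13 cells = 6345  → 153.1164
row 5: Σ corner-gray over 13 cells = 5954  → 143.6808
row 6: Σ corner-gray over 13 cells = 5997  → 144.7185
row 7: Σ corner-gray over 13 cells = 6530  → 157.5807
row 8: Σ corner-gray over 13 cells = 7407  → 178.7443
row 9: Σ corner-gray over 13 cells = 6979  → 168.4159
Σ rows: total corner-gray = 68315  → 1648.5648 mm³

1648.565
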